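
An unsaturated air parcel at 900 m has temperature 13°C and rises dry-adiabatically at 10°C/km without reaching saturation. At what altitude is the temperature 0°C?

2200 m

Height above start = (13 − 0) / 10 = 1.3 km
Altitude = 900 m + 1300 m = 2200 m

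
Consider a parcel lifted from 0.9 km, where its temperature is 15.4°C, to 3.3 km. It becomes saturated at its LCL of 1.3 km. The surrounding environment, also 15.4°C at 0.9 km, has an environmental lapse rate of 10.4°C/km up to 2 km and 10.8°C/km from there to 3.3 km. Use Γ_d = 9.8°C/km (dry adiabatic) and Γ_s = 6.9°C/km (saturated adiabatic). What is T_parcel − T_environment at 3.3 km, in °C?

Parcel:
  900–1300 m, dry: Δz = 0.4 km ⇒ ΔT = -3.92°C; T = 11.48°C
  1300–3300 m, saturated: Δz = 2 km ⇒ ΔT = -13.8°C; T = -2.32°C
Environment:
  900–2000 m, environment, lower layer: Δz = 1.1 km ⇒ ΔT = -11.44°C; T = 3.96°C
  2000–3300 m, environment, upper layer: Δz = 1.3 km ⇒ ΔT = -14.04°C; T = -10.08°C
T_parcel − T_env = -2.32 − (-10.08) = +7.76°C

+7.76°C (parcel warmer than environment)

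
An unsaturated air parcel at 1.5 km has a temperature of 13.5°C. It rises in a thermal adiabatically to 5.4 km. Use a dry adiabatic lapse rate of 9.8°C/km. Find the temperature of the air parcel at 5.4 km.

Dry adiabatic to 5400 m: -9.8 × 3.9 km = -38.22°C, so T = -24.72°C.

-24.72°C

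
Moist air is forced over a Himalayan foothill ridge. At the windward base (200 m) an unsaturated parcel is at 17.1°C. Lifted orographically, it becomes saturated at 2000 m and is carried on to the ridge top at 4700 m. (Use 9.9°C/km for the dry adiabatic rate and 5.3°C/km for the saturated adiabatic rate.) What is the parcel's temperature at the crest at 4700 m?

200–2000 m, dry: Δz = 1.8 km ⇒ ΔT = -17.82°C; T = -0.72°C
2000–4700 m, saturated: Δz = 2.7 km ⇒ ΔT = -14.31°C; T = -15.03°C

-15.03°C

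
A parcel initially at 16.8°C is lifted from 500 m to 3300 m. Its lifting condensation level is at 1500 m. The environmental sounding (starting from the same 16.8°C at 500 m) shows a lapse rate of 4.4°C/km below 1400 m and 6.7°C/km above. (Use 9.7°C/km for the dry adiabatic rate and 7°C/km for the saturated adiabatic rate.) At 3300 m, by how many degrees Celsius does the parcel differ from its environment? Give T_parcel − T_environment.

Parcel:
  From 500 m to 1500 m (dry): cools by 9.7 × 1 = 9.7°C, giving 7.1°C.
  From 1500 m to 3300 m (saturated): cools by 7 × 1.8 = 12.6°C, giving -5.5°C.
Environment:
  From 500 m to 1400 m (environment, lower layer): cools by 4.4 × 0.9 = 3.96°C, giving 12.84°C.
  From 1400 m to 3300 m (environment, upper layer): cools by 6.7 × 1.9 = 12.73°C, giving 0.11°C.
T_parcel − T_env = -5.5 − 0.11 = -5.61°C

-5.61°C (parcel cooler than environment)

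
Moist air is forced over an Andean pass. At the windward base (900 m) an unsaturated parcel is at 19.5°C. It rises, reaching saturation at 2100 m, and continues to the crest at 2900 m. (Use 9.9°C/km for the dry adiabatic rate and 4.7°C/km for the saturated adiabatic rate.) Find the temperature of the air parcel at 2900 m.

3.86°C

Dry to 2100 m: -9.9 × 1.2 km = -11.88°C, so T = 7.62°C.
Saturated to 2900 m: -4.7 × 0.8 km = -3.76°C, so T = 3.86°C.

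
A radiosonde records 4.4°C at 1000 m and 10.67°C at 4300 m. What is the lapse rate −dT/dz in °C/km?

-1.9°C/km

Γ = −ΔT/Δz = (4.4 − 10.67) / (4300 − 1000) m
  = -6.27°C / 3.3 km = -1.9°C/km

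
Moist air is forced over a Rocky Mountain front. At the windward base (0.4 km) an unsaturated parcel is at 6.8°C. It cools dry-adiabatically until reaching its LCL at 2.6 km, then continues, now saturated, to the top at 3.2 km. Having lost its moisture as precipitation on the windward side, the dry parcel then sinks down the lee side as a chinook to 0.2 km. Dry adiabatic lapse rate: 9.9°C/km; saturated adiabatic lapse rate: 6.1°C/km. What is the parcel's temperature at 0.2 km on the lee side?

11.06°C

From 400 m to 2600 m (dry): cools by 9.9 × 2.2 = 21.78°C, giving -14.98°C.
From 2600 m to 3200 m (saturated): cools by 6.1 × 0.6 = 3.66°C, giving -18.64°C.
From 3200 m to 200 m (dry descent): warms by 9.9 × 3 = 29.7°C, giving 11.06°C.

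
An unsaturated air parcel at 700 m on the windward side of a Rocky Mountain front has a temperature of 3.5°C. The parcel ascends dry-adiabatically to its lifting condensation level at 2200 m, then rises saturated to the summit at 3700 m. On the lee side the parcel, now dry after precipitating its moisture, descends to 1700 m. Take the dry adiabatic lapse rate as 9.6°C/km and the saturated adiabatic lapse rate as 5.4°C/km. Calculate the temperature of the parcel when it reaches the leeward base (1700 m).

Dry to 2200 m: -9.6 × 1.5 km = -14.4°C, so T = -10.9°C.
Saturated to 3700 m: -5.4 × 1.5 km = -8.1°C, so T = -19°C.
Dry descent to 1700 m: +9.6 × 2 km = +19.2°C, so T = 0.2°C.

0.2°C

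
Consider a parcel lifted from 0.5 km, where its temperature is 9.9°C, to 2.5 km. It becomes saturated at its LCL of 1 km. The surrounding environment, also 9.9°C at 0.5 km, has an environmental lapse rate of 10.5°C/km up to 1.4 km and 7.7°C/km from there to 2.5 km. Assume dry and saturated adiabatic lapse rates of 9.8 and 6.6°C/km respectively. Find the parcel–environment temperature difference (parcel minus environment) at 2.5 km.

Parcel:
  500 → 1000 m (dry, 9.8°C/km): ΔT = -9.8 × 0.5 = -4.9°C → T = 5°C
  1000 → 2500 m (saturated, 6.6°C/km): ΔT = -6.6 × 1.5 = -9.9°C → T = -4.9°C
Environment:
  500 → 1400 m (environment, lower layer, 10.5°C/km): ΔT = -10.5 × 0.9 = -9.45°C → T = 0.45°C
  1400 → 2500 m (environment, upper layer, 7.7°C/km): ΔT = -7.7 × 1.1 = -8.47°C → T = -8.02°C
T_parcel − T_env = -4.9 − (-8.02) = +3.12°C

+3.12°C (parcel warmer than environment)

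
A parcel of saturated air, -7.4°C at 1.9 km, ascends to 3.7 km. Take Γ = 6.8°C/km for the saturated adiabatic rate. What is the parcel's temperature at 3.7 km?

-19.64°C

1900–3700 m, saturated adiabatic: Δz = 1.8 km ⇒ ΔT = -12.24°C; T = -19.64°C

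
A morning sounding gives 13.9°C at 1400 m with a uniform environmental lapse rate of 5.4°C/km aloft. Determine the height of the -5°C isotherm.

Height above start = (13.9 − (-5)) / 5.4 = 3.5 km
Altitude = 1400 m + 3500 m = 4900 m

4900 m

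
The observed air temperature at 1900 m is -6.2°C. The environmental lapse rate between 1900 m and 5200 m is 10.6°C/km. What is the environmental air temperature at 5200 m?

From 1900 m to 5200 m (environmental): cools by 10.6 × 3.3 = 34.98°C, giving -41.18°C.

-41.18°C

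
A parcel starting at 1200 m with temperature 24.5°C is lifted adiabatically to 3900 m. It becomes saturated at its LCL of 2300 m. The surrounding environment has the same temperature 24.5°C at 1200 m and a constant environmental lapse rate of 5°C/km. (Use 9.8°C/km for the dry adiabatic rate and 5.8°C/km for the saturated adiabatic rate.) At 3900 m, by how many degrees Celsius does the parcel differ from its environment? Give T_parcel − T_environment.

-6.56°C (parcel cooler than environment)

Parcel:
  From 1200 m to 2300 m (dry): cools by 9.8 × 1.1 = 10.78°C, giving 13.72°C.
  From 2300 m to 3900 m (saturated): cools by 5.8 × 1.6 = 9.28°C, giving 4.44°C.
Environment:
  From 1200 m to 3900 m (environment): cools by 5 × 2.7 = 13.5°C, giving 11°C.
T_parcel − T_env = 4.44 − 11 = -6.56°C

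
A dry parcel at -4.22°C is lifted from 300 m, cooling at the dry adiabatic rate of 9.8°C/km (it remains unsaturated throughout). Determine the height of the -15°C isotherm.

1400 m

Height above start = (-4.22 − (-15)) / 9.8 = 1.1 km
Altitude = 300 m + 1100 m = 1400 m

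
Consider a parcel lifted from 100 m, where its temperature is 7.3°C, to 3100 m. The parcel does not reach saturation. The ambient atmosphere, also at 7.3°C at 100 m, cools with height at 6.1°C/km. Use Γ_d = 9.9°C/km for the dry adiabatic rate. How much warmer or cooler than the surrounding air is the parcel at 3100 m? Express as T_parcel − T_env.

-11.4°C (parcel cooler than environment)

Parcel:
  From 100 m to 3100 m (dry): cools by 9.9 × 3 = 29.7°C, giving -22.4°C.
Environment:
  From 100 m to 3100 m (environment): cools by 6.1 × 3 = 18.3°C, giving -11°C.
T_parcel − T_env = -22.4 − (-11) = -11.4°C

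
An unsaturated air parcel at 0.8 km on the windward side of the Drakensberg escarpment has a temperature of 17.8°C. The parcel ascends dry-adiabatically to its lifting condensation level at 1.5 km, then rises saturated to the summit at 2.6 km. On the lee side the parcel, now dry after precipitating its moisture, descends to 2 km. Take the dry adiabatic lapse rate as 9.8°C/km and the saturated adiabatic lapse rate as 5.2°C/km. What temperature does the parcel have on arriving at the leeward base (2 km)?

11.1°C

800 → 1500 m (dry, 9.8°C/km): ΔT = -9.8 × 0.7 = -6.86°C → T = 10.94°C
1500 → 2600 m (saturated, 5.2°C/km): ΔT = -5.2 × 1.1 = -5.72°C → T = 5.22°C
2600 → 2000 m (dry descent, 9.8°C/km): ΔT = +9.8 × 0.6 = +5.88°C → T = 11.1°C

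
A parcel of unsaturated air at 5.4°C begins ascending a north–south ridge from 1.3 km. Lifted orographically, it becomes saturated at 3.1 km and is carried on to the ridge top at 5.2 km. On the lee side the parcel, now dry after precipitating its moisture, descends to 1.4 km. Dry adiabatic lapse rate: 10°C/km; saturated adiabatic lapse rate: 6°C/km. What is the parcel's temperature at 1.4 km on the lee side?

12.8°C

1300 → 3100 m (dry, 10°C/km): ΔT = -10 × 1.8 = -18°C → T = -12.6°C
3100 → 5200 m (saturated, 6°C/km): ΔT = -6 × 2.1 = -12.6°C → T = -25.2°C
5200 → 1400 m (dry descent, 10°C/km): ΔT = +10 × 3.8 = +38°C → T = 12.8°C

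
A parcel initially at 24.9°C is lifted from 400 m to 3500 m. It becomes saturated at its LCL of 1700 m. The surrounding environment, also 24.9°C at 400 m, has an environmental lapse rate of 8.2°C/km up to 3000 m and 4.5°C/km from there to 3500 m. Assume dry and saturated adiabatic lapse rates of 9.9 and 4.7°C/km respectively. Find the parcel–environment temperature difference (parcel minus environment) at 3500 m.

Parcel:
  From 400 m to 1700 m (dry): cools by 9.9 × 1.3 = 12.87°C, giving 12.03°C.
  From 1700 m to 3500 m (saturated): cools by 4.7 × 1.8 = 8.46°C, giving 3.57°C.
Environment:
  From 400 m to 3000 m (environment, lower layer): cools by 8.2 × 2.6 = 21.32°C, giving 3.58°C.
  From 3000 m to 3500 m (environment, upper layer): cools by 4.5 × 0.5 = 2.25°C, giving 1.33°C.
T_parcel − T_env = 3.57 − 1.33 = +2.24°C

+2.24°C (parcel warmer than environment)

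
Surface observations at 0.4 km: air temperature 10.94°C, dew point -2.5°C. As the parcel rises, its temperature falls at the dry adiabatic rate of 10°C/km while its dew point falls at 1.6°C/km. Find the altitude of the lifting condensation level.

2 km

T and T_d converge at 10 − 1.6 = 8.4°C per km
Height above start = (10.94 − (-2.5)) / 8.4 = 1.6 km
LCL altitude = 400 m + 1600 m = 2000 m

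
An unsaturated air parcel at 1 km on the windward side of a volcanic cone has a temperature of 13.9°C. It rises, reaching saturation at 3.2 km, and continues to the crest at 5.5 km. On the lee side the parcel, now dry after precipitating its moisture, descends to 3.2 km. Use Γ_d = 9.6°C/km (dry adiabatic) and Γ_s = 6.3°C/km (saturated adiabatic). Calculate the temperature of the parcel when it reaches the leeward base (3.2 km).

0.37°C

From 1000 m to 3200 m (dry): cools by 9.6 × 2.2 = 21.12°C, giving -7.22°C.
From 3200 m to 5500 m (saturated): cools by 6.3 × 2.3 = 14.49°C, giving -21.71°C.
From 5500 m to 3200 m (dry descent): warms by 9.6 × 2.3 = 22.08°C, giving 0.37°C.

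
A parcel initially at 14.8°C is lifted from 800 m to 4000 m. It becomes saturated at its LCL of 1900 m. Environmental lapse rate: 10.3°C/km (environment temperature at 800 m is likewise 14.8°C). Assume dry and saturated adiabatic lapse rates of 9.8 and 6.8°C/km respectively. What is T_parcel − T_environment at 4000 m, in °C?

+7.9°C (parcel warmer than environment)

Parcel:
  From 800 m to 1900 m (dry): cools by 9.8 × 1.1 = 10.78°C, giving 4.02°C.
  From 1900 m to 4000 m (saturated): cools by 6.8 × 2.1 = 14.28°C, giving -10.26°C.
Environment:
  From 800 m to 4000 m (environment): cools by 10.3 × 3.2 = 32.96°C, giving -18.16°C.
T_parcel − T_env = -10.26 − (-18.16) = +7.9°C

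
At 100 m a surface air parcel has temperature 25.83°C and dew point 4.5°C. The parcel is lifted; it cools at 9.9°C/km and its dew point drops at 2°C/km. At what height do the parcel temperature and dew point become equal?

2800 m

T and T_d converge at 9.9 − 2 = 7.9°C per km
Height above start = (25.83 − 4.5) / 7.9 = 2.7 km
LCL altitude = 100 m + 2700 m = 2800 m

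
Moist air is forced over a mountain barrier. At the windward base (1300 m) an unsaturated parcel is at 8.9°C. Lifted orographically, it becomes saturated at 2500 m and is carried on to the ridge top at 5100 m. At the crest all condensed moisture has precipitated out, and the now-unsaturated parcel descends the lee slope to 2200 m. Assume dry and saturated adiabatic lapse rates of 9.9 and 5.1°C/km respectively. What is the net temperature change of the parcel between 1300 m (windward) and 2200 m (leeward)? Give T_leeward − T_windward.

+3.57°C

1300–2500 m, dry: Δz = 1.2 km ⇒ ΔT = -11.88°C; T = -2.98°C
2500–5100 m, saturated: Δz = 2.6 km ⇒ ΔT = -13.26°C; T = -16.24°C
5100–2200 m, dry descent: Δz = 2.9 km ⇒ ΔT = +28.71°C; T = 12.47°C
Net change vs windward start: 12.47 − 8.9 = +3.57°C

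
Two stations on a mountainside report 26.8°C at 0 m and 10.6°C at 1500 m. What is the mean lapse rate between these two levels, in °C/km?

10.8°C/km

Γ = −ΔT/Δz = (26.8 − 10.6) / (1500 − 0) m
  = 16.2°C / 1.5 km = 10.8°C/km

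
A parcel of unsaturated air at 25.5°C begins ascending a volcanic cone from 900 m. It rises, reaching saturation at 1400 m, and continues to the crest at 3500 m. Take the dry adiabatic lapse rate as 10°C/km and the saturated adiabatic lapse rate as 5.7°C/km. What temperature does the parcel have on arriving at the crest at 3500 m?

8.53°C

Dry to 1400 m: -10 × 0.5 km = -5°C, so T = 20.5°C.
Saturated to 3500 m: -5.7 × 2.1 km = -11.97°C, so T = 8.53°C.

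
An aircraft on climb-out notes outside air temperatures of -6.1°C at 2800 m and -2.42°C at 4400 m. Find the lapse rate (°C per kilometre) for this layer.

Γ = −ΔT/Δz = (-6.1 − (-2.42)) / (4400 − 2800) m
  = -3.68°C / 1.6 km = -2.3°C/km

-2.3°C/km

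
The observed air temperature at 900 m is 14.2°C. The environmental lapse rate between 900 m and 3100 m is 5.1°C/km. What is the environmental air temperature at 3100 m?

900 → 3100 m (environmental, 5.1°C/km): ΔT = -5.1 × 2.2 = -11.22°C → T = 2.98°C

2.98°C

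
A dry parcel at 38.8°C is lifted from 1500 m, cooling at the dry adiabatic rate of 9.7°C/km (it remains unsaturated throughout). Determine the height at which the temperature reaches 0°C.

Height above start = (38.8 − 0) / 9.7 = 4 km
Altitude = 1500 m + 4000 m = 5500 m

5500 m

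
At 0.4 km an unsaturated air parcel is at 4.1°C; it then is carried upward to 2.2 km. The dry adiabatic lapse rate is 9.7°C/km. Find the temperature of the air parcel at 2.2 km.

-13.36°C

Dry adiabatic to 2200 m: -9.7 × 1.8 km = -17.46°C, so T = -13.36°C.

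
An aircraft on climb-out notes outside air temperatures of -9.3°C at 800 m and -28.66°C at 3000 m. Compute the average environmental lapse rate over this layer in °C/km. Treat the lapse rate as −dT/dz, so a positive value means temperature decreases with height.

8.8°C/km

Γ = −ΔT/Δz = (-9.3 − (-28.66)) / (3000 − 800) m
  = 19.36°C / 2.2 km = 8.8°C/km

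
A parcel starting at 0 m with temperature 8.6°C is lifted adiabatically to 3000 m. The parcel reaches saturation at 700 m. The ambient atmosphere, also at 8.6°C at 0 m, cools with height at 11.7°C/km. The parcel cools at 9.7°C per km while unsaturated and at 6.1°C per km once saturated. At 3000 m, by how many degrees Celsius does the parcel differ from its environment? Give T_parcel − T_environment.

+14.28°C (parcel warmer than environment)

Parcel:
  Dry to 700 m: -9.7 × 0.7 km = -6.79°C, so T = 1.81°C.
  Saturated to 3000 m: -6.1 × 2.3 km = -14.03°C, so T = -12.22°C.
Environment:
  Environment to 3000 m: -11.7 × 3 km = -35.1°C, so T = -26.5°C.
T_parcel − T_env = -12.22 − (-26.5) = +14.28°C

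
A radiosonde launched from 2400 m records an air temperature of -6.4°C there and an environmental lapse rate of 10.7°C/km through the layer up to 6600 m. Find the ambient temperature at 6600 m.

Environmental to 6600 m: -10.7 × 4.2 km = -44.94°C, so T = -51.34°C.

-51.34°C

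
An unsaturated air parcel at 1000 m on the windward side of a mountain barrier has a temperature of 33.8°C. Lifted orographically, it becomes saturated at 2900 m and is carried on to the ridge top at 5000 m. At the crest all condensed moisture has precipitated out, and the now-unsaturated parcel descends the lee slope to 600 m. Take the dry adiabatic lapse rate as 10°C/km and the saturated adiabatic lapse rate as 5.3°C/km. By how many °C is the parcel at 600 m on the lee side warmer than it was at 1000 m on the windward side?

Dry to 2900 m: -10 × 1.9 km = -19°C, so T = 14.8°C.
Saturated to 5000 m: -5.3 × 2.1 km = -11.13°C, so T = 3.67°C.
Dry descent to 600 m: +10 × 4.4 km = +44°C, so T = 47.67°C.
Net change vs windward start: 47.67 − 33.8 = +13.87°C

+13.87°C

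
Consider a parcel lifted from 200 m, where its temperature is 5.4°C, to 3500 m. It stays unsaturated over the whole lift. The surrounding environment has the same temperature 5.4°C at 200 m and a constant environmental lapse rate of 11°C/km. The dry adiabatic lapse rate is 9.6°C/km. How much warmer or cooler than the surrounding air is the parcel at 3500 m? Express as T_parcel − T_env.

+4.62°C (parcel warmer than environment)

Parcel:
  200 → 3500 m (dry, 9.6°C/km): ΔT = -9.6 × 3.3 = -31.68°C → T = -26.28°C
Environment:
  200 → 3500 m (environment, 11°C/km): ΔT = -11 × 3.3 = -36.3°C → T = -30.9°C
T_parcel − T_env = -26.28 − (-30.9) = +4.62°C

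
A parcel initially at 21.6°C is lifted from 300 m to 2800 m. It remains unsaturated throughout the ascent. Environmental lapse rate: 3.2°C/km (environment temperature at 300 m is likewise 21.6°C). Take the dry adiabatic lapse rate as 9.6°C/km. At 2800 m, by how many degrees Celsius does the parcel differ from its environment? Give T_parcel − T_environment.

-16°C (parcel cooler than environment)

Parcel:
  From 300 m to 2800 m (dry): cools by 9.6 × 2.5 = 24°C, giving -2.4°C.
Environment:
  From 300 m to 2800 m (environment): cools by 3.2 × 2.5 = 8°C, giving 13.6°C.
T_parcel − T_env = -2.4 − 13.6 = -16°C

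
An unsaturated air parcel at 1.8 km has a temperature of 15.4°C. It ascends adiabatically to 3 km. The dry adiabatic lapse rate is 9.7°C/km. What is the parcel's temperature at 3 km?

3.76°C

Dry adiabatic to 3000 m: -9.7 × 1.2 km = -11.64°C, so T = 3.76°C.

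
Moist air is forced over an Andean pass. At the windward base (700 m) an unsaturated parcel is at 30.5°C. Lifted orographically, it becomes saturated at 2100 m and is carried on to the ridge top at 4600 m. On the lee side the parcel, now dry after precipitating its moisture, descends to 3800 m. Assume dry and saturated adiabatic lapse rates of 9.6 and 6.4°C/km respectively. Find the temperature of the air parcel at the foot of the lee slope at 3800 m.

8.74°C

Dry to 2100 m: -9.6 × 1.4 km = -13.44°C, so T = 17.06°C.
Saturated to 4600 m: -6.4 × 2.5 km = -16°C, so T = 1.06°C.
Dry descent to 3800 m: +9.6 × 0.8 km = +7.68°C, so T = 8.74°C.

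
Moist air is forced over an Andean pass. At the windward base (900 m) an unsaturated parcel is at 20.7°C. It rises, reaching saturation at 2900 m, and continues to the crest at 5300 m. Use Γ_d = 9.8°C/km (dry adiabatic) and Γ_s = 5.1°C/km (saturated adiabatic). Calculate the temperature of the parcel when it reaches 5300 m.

-11.14°C

900 → 2900 m (dry, 9.8°C/km): ΔT = -9.8 × 2 = -19.6°C → T = 1.1°C
2900 → 5300 m (saturated, 5.1°C/km): ΔT = -5.1 × 2.4 = -12.24°C → T = -11.14°C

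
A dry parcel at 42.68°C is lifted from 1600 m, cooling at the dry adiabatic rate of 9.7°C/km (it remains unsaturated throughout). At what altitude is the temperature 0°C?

6000 m

Height above start = (42.68 − 0) / 9.7 = 4.4 km
Altitude = 1600 m + 4400 m = 6000 m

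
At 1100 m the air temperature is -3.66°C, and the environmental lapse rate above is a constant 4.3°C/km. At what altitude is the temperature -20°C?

4900 m

Height above start = (-3.66 − (-20)) / 4.3 = 3.8 km
Altitude = 1100 m + 3800 m = 4900 m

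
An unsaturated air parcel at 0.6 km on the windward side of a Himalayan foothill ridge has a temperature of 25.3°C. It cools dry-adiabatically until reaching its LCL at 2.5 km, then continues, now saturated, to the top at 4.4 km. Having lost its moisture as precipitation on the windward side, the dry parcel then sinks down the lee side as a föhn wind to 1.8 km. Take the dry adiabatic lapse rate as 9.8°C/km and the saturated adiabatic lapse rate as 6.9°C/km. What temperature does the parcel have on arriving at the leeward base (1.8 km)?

19.05°C

600–2500 m, dry: Δz = 1.9 km ⇒ ΔT = -18.62°C; T = 6.68°C
2500–4400 m, saturated: Δz = 1.9 km ⇒ ΔT = -13.11°C; T = -6.43°C
4400–1800 m, dry descent: Δz = 2.6 km ⇒ ΔT = +25.48°C; T = 19.05°C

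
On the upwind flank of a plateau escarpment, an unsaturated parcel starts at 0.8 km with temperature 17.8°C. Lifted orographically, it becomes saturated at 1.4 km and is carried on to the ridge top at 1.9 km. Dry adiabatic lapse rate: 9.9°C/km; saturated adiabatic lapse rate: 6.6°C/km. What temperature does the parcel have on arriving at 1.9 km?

From 800 m to 1400 m (dry): cools by 9.9 × 0.6 = 5.94°C, giving 11.86°C.
From 1400 m to 1900 m (saturated): cools by 6.6 × 0.5 = 3.3°C, giving 8.56°C.

8.56°C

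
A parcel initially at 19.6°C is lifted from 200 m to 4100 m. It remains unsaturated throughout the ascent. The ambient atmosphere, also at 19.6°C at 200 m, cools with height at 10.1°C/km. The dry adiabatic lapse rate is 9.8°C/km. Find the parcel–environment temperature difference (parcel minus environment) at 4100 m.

+1.17°C (parcel warmer than environment)

Parcel:
  Dry to 4100 m: -9.8 × 3.9 km = -38.22°C, so T = -18.62°C.
Environment:
  Environment to 4100 m: -10.1 × 3.9 km = -39.39°C, so T = -19.79°C.
T_parcel − T_env = -18.62 − (-19.79) = +1.17°C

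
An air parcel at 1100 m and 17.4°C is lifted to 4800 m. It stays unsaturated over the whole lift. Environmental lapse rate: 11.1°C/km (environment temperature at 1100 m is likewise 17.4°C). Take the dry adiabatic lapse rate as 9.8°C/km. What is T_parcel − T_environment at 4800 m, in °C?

+4.81°C (parcel warmer than environment)

Parcel:
  From 1100 m to 4800 m (dry): cools by 9.8 × 3.7 = 36.26°C, giving -18.86°C.
Environment:
  From 1100 m to 4800 m (environment): cools by 11.1 × 3.7 = 41.07°C, giving -23.67°C.
T_parcel − T_env = -18.86 − (-23.67) = +4.81°C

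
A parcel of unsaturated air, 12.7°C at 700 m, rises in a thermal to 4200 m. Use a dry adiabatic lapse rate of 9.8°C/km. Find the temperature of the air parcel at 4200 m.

From 700 m to 4200 m (dry adiabatic): cools by 9.8 × 3.5 = 34.3°C, giving -21.6°C.

-21.6°C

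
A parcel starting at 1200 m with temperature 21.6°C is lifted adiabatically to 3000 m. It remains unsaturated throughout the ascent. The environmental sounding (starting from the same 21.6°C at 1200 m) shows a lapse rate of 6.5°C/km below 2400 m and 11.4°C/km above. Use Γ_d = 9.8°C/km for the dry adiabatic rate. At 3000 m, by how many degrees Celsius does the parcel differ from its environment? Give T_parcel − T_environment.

Parcel:
  1200 → 3000 m (dry, 9.8°C/km): ΔT = -9.8 × 1.8 = -17.64°C → T = 3.96°C
Environment:
  1200 → 2400 m (environment, lower layer, 6.5°C/km): ΔT = -6.5 × 1.2 = -7.8°C → T = 13.8°C
  2400 → 3000 m (environment, upper layer, 11.4°C/km): ΔT = -11.4 × 0.6 = -6.84°C → T = 6.96°C
T_parcel − T_env = 3.96 − 6.96 = -3°C

-3°C (parcel cooler than environment)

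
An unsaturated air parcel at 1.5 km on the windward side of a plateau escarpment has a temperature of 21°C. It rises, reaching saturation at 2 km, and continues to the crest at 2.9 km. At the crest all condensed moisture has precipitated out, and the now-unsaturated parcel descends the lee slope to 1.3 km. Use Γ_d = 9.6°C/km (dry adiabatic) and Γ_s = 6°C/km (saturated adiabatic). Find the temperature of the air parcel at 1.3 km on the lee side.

26.16°C

1500–2000 m, dry: Δz = 0.5 km ⇒ ΔT = -4.8°C; T = 16.2°C
2000–2900 m, saturated: Δz = 0.9 km ⇒ ΔT = -5.4°C; T = 10.8°C
2900–1300 m, dry descent: Δz = 1.6 km ⇒ ΔT = +15.36°C; T = 26.16°C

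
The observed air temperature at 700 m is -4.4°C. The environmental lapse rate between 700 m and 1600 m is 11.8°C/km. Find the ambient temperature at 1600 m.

-15.02°C

700 → 1600 m (environmental, 11.8°C/km): ΔT = -11.8 × 0.9 = -10.62°C → T = -15.02°C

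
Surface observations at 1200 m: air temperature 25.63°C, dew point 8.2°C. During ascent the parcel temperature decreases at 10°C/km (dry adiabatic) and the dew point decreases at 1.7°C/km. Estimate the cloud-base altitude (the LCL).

T and T_d converge at 10 − 1.7 = 8.3°C per km
Height above start = (25.63 − 8.2) / 8.3 = 2.1 km
LCL altitude = 1200 m + 2100 m = 3300 m

3300 m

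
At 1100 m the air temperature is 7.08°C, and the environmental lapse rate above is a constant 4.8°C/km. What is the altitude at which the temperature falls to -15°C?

Height above start = (7.08 − (-15)) / 4.8 = 4.6 km
Altitude = 1100 m + 4600 m = 5700 m

5700 m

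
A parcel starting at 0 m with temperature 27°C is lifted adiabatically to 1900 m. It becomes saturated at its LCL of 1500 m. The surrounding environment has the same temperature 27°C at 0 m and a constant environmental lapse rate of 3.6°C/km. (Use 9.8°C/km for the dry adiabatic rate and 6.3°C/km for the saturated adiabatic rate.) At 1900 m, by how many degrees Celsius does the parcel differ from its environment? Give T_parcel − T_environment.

Parcel:
  Dry to 1500 m: -9.8 × 1.5 km = -14.7°C, so T = 12.3°C.
  Saturated to 1900 m: -6.3 × 0.4 km = -2.52°C, so T = 9.78°C.
Environment:
  Environment to 1900 m: -3.6 × 1.9 km = -6.84°C, so T = 20.16°C.
T_parcel − T_env = 9.78 − 20.16 = -10.38°C

-10.38°C (parcel cooler than environment)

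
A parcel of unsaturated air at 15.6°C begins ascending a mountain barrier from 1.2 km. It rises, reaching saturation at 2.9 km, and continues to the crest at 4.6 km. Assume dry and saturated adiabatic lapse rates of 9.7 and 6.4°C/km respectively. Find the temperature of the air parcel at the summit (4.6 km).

Dry to 2900 m: -9.7 × 1.7 km = -16.49°C, so T = -0.89°C.
Saturated to 4600 m: -6.4 × 1.7 km = -10.88°C, so T = -11.77°C.

-11.77°C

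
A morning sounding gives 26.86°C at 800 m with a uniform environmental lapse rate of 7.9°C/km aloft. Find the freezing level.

Height above start = (26.86 − 0) / 7.9 = 3.4 km
Altitude = 800 m + 3400 m = 4200 m

4200 m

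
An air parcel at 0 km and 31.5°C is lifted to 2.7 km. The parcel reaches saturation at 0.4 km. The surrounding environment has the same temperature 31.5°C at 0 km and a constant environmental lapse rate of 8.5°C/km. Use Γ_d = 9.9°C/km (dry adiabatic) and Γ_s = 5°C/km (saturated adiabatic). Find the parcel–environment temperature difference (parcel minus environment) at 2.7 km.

+7.49°C (parcel warmer than environment)

Parcel:
  From 0 m to 400 m (dry): cools by 9.9 × 0.4 = 3.96°C, giving 27.54°C.
  From 400 m to 2700 m (saturated): cools by 5 × 2.3 = 11.5°C, giving 16.04°C.
Environment:
  From 0 m to 2700 m (environment): cools by 8.5 × 2.7 = 22.95°C, giving 8.55°C.
T_parcel − T_env = 16.04 − 8.55 = +7.49°C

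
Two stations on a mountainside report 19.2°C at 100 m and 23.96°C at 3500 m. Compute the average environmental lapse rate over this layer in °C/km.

Γ = −ΔT/Δz = (19.2 − 23.96) / (3500 − 100) m
  = -4.76°C / 3.4 km = -1.4°C/km

-1.4°C/km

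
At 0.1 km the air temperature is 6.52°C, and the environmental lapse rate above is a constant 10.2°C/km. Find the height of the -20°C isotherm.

2.7 km

Height above start = (6.52 − (-20)) / 10.2 = 2.6 km
Altitude = 100 m + 2600 m = 2700 m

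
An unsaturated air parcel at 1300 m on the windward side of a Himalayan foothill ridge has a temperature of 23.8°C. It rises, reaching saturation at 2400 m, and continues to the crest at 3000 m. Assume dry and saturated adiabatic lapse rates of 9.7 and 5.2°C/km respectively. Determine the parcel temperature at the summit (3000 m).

1300–2400 m, dry: Δz = 1.1 km ⇒ ΔT = -10.67°C; T = 13.13°C
2400–3000 m, saturated: Δz = 0.6 km ⇒ ΔT = -3.12°C; T = 10.01°C

10.01°C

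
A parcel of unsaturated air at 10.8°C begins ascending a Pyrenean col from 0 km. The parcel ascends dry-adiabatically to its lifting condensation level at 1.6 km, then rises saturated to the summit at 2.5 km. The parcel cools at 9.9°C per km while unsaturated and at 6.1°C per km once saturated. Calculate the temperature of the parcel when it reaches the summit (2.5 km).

Dry to 1600 m: -9.9 × 1.6 km = -15.84°C, so T = -5.04°C.
Saturated to 2500 m: -6.1 × 0.9 km = -5.49°C, so T = -10.53°C.

-10.53°C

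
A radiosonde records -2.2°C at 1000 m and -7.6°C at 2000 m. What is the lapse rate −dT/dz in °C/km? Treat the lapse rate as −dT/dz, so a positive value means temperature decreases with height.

5.4°C/km

Γ = −ΔT/Δz = (-2.2 − (-7.6)) / (2000 − 1000) m
  = 5.4°C / 1 km = 5.4°C/km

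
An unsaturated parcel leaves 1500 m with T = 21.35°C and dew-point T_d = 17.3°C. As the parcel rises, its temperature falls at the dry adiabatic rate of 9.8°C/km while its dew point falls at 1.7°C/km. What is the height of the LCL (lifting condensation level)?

2000 m

T and T_d converge at 9.8 − 1.7 = 8.1°C per km
Height above start = (21.35 − 17.3) / 8.1 = 0.5 km
LCL altitude = 1500 m + 500 m = 2000 m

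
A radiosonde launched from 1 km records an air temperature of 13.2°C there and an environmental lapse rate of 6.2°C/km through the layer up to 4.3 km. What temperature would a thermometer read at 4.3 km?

From 1000 m to 4300 m (environmental): cools by 6.2 × 3.3 = 20.46°C, giving -7.26°C.

-7.26°C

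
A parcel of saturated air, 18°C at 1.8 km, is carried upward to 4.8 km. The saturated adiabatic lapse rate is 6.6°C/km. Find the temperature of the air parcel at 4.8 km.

-1.8°C

From 1800 m to 4800 m (saturated adiabatic): cools by 6.6 × 3 = 19.8°C, giving -1.8°C.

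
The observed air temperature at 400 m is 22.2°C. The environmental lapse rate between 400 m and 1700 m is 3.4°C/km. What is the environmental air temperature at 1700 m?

17.78°C

Environmental to 1700 m: -3.4 × 1.3 km = -4.42°C, so T = 17.78°C.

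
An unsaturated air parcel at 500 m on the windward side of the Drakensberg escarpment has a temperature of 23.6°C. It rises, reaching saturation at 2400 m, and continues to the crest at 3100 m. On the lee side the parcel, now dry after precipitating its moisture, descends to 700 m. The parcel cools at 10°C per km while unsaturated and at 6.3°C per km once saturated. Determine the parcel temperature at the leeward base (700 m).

From 500 m to 2400 m (dry): cools by 10 × 1.9 = 19°C, giving 4.6°C.
From 2400 m to 3100 m (saturated): cools by 6.3 × 0.7 = 4.41°C, giving 0.19°C.
From 3100 m to 700 m (dry descent): warms by 10 × 2.4 = 24°C, giving 24.19°C.

24.19°C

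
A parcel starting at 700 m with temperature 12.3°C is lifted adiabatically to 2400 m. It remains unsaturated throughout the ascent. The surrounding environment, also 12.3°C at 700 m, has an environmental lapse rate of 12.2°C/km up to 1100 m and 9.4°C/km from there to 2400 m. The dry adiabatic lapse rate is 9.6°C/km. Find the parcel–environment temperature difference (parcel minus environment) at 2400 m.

Parcel:
  700 → 2400 m (dry, 9.6°C/km): ΔT = -9.6 × 1.7 = -16.32°C → T = -4.02°C
Environment:
  700 → 1100 m (environment, lower layer, 12.2°C/km): ΔT = -12.2 × 0.4 = -4.88°C → T = 7.42°C
  1100 → 2400 m (environment, upper layer, 9.4°C/km): ΔT = -9.4 × 1.3 = -12.22°C → T = -4.8°C
T_parcel − T_env = -4.02 − (-4.8) = +0.78°C

+0.78°C (parcel warmer than environment)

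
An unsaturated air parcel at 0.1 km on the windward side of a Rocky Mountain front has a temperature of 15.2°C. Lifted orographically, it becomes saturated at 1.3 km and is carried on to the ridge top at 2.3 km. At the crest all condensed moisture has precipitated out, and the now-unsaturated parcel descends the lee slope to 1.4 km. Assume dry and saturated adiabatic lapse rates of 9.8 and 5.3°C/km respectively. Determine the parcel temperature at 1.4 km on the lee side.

100–1300 m, dry: Δz = 1.2 km ⇒ ΔT = -11.76°C; T = 3.44°C
1300–2300 m, saturated: Δz = 1 km ⇒ ΔT = -5.3°C; T = -1.86°C
2300–1400 m, dry descent: Δz = 0.9 km ⇒ ΔT = +8.82°C; T = 6.96°C

6.96°C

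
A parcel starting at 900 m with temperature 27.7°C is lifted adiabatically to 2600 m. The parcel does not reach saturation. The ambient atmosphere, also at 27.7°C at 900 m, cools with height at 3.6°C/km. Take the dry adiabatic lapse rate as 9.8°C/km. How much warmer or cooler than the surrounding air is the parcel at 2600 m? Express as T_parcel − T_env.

-10.54°C (parcel cooler than environment)

Parcel:
  900–2600 m, dry: Δz = 1.7 km ⇒ ΔT = -16.66°C; T = 11.04°C
Environment:
  900–2600 m, environment: Δz = 1.7 km ⇒ ΔT = -6.12°C; T = 21.58°C
T_parcel − T_env = 11.04 − 21.58 = -10.54°C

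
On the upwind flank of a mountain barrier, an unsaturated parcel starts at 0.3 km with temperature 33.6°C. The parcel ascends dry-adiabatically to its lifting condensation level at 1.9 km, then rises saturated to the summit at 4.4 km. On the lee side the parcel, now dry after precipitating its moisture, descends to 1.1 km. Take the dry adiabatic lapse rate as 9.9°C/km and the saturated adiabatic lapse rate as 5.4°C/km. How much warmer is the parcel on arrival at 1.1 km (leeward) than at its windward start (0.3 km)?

From 300 m to 1900 m (dry): cools by 9.9 × 1.6 = 15.84°C, giving 17.76°C.
From 1900 m to 4400 m (saturated): cools by 5.4 × 2.5 = 13.5°C, giving 4.26°C.
From 4400 m to 1100 m (dry descent): warms by 9.9 × 3.3 = 32.67°C, giving 36.93°C.
Net change vs windward start: 36.93 − 33.6 = +3.33°C

+3.33°C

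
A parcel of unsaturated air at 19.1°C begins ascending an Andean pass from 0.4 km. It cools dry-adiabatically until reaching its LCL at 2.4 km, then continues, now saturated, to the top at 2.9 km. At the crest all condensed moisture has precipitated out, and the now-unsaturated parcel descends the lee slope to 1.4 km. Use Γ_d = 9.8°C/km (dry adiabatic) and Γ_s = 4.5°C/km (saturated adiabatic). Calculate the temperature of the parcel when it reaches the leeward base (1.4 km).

11.95°C

400–2400 m, dry: Δz = 2 km ⇒ ΔT = -19.6°C; T = -0.5°C
2400–2900 m, saturated: Δz = 0.5 km ⇒ ΔT = -2.25°C; T = -2.75°C
2900–1400 m, dry descent: Δz = 1.5 km ⇒ ΔT = +14.7°C; T = 11.95°C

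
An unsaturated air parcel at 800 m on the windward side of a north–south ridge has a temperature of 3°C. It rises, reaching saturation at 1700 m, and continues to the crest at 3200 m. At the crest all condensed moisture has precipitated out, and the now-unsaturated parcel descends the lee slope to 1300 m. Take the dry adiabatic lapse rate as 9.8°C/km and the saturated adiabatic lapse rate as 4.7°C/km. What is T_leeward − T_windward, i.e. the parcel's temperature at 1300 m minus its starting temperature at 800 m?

800 → 1700 m (dry, 9.8°C/km): ΔT = -9.8 × 0.9 = -8.82°C → T = -5.82°C
1700 → 3200 m (saturated, 4.7°C/km): ΔT = -4.7 × 1.5 = -7.05°C → T = -12.87°C
3200 → 1300 m (dry descent, 9.8°C/km): ΔT = +9.8 × 1.9 = +18.62°C → T = 5.75°C
Net change vs windward start: 5.75 − 3 = +2.75°C

+2.75°C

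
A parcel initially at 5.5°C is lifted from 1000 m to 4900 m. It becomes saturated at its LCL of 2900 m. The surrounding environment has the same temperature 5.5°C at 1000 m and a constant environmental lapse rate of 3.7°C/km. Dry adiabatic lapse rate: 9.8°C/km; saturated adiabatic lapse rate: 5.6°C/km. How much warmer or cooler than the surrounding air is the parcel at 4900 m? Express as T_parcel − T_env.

-15.39°C (parcel cooler than environment)

Parcel:
  1000 → 2900 m (dry, 9.8°C/km): ΔT = -9.8 × 1.9 = -18.62°C → T = -13.12°C
  2900 → 4900 m (saturated, 5.6°C/km): ΔT = -5.6 × 2 = -11.2°C → T = -24.32°C
Environment:
  1000 → 4900 m (environment, 3.7°C/km): ΔT = -3.7 × 3.9 = -14.43°C → T = -8.93°C
T_parcel − T_env = -24.32 − (-8.93) = -15.39°C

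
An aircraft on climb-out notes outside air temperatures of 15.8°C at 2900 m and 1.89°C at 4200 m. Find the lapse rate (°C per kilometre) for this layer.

Γ = −ΔT/Δz = (15.8 − 1.89) / (4200 − 2900) m
  = 13.91°C / 1.3 km = 10.7°C/km

10.7°C/km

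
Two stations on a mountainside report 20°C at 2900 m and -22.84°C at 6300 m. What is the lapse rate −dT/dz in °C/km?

Γ = −ΔT/Δz = (20 − (-22.84)) / (6300 − 2900) m
  = 42.84°C / 3.4 km = 12.6°C/km

12.6°C/km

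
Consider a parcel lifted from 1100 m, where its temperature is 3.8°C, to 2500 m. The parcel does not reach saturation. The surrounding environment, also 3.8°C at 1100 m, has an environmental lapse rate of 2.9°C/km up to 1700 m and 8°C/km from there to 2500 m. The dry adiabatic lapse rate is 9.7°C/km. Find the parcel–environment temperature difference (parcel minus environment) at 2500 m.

Parcel:
  1100–2500 m, dry: Δz = 1.4 km ⇒ ΔT = -13.58°C; T = -9.78°C
Environment:
  1100–1700 m, environment, lower layer: Δz = 0.6 km ⇒ ΔT = -1.74°C; T = 2.06°C
  1700–2500 m, environment, upper layer: Δz = 0.8 km ⇒ ΔT = -6.4°C; T = -4.34°C
T_parcel − T_env = -9.78 − (-4.34) = -5.44°C

-5.44°C (parcel cooler than environment)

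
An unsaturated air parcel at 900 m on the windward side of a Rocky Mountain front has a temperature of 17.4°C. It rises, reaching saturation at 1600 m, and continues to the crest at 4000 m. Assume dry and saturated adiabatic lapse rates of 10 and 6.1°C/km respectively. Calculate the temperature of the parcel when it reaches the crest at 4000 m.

-4.24°C

From 900 m to 1600 m (dry): cools by 10 × 0.7 = 7°C, giving 10.4°C.
From 1600 m to 4000 m (saturated): cools by 6.1 × 2.4 = 14.64°C, giving -4.24°C.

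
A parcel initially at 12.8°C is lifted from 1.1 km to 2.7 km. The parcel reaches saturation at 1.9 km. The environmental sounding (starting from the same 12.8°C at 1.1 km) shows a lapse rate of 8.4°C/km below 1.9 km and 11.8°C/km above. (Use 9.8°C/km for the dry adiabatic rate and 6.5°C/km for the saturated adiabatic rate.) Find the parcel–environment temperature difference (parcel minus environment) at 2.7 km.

+3.12°C (parcel warmer than environment)

Parcel:
  Dry to 1900 m: -9.8 × 0.8 km = -7.84°C, so T = 4.96°C.
  Saturated to 2700 m: -6.5 × 0.8 km = -5.2°C, so T = -0.24°C.
Environment:
  Environment, lower layer to 1900 m: -8.4 × 0.8 km = -6.72°C, so T = 6.08°C.
  Environment, upper layer to 2700 m: -11.8 × 0.8 km = -9.44°C, so T = -3.36°C.
T_parcel − T_env = -0.24 − (-3.36) = +3.12°C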